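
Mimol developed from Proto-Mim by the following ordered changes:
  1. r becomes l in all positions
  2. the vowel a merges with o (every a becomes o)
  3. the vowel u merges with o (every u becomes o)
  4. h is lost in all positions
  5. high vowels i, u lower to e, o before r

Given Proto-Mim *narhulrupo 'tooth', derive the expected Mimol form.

nolollopo

Mimol: start from *narhulrupo.
  rule 1 (unconditioned shift): narhulrupo → nalhullupo
  rule 2 (vowel merger): nalhullupo → nolhullupo
  rule 3 (vowel merger): nolhullupo → nolhollopo
  rule 4 (h-loss): nolhollopo → nolollopo
  rule 5: no change — nolollopo
  ⇒ Mimol nolollopo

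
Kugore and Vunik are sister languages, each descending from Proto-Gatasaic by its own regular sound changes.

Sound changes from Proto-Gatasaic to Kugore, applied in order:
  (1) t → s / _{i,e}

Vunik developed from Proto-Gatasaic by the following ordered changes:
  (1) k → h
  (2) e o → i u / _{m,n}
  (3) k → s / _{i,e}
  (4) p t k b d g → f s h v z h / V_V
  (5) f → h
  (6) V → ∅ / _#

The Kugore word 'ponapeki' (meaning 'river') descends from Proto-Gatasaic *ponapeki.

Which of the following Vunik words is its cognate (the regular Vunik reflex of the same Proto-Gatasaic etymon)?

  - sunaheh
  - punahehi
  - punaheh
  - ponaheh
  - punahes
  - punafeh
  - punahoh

Vunik: *ponapeki > ponapehi > punapehi > punafehi > punahehi > punaheh  (by unconditioned shift, pre-nasal raising, intervocalic lenition, unconditioned shift, apocope)
The other candidates each miss or misapply at least one Vunik change.

punaheh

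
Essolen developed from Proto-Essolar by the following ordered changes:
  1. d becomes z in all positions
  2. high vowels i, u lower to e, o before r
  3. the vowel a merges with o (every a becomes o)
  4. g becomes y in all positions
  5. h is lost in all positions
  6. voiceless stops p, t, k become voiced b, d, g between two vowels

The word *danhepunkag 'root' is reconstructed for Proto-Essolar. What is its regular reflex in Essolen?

zonebunkoy

Essolen: start from *danhepunkag.
  rule 1 (unconditioned shift): danhepunkag → zanhepunkag
  rule 2: no change — zanhepunkag
  rule 3 (vowel merger): zanhepunkag → zonhepunkog
  rule 4 (unconditioned shift): zonhepunkog → zonhepunkoy
  rule 5 (h-loss): zonhepunkoy → zonepunkoy
  rule 6 (intervocalic voicing): zonepunkoy → zonebunkoy
  ⇒ Essolen zonebunkoy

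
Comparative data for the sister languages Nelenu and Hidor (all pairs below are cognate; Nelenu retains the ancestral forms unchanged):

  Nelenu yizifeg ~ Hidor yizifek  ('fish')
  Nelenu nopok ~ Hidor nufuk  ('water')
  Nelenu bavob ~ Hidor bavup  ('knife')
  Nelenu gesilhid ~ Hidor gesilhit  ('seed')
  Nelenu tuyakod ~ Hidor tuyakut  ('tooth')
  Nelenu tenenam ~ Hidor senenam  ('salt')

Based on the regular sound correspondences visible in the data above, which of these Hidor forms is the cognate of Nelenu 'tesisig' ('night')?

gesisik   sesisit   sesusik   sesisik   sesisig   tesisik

sesisik

tenenam ~ senenam — Nelenu t corresponds to Hidor s word-initially before a front vowel.
yizifeg ~ yizifek — Nelenu g corresponds to Hidor k word-finally.
Applying these to Nelenu 'tesisig':
  tesisig → sesisig   (t→s word-initially before a front vowel)
  sesisig → sesisik   (g→k word-finally)
So the Hidor cognate is 'sesisik'.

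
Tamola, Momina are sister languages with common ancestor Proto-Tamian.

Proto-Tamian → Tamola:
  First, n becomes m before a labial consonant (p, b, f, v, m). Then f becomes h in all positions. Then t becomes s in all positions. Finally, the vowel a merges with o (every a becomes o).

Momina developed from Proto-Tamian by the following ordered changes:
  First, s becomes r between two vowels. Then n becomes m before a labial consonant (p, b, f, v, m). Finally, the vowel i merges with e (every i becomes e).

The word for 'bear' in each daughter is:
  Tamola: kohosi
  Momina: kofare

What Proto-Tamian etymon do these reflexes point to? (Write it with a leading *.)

Position 5: Tamola has s, Momina has r. Taking the neighbouring segments as reconstructed: Tamola s could go back to *t or *s; Momina r could go back to *s or *r — the one source consistent with every daughter is *s.
Position 3: Tamola has h, Momina has f. Momina preserves f here (none of its changes turn any other segment into f), so the proto-segment is *f.
Position 6: Tamola has i, Momina has e. Tamola preserves i here (none of its changes turn any other segment into i), so the proto-segment is *i.
This points to *kofasi. Verify forward in each daughter:
Tamola: *kofasi
  kofasi (rule 1 does not apply)
  kofasi → kohasi   [unconditioned shift]
  kohasi (rule 3 does not apply)
  kohasi → kohosi   [vowel merger]
  giving Tamola kohosi.
Momina: *kofasi
  kofasi → kofari   [rhotacism]
  kofari (rule 2 does not apply)
  kofari → kofare   [vowel merger]
  giving Momina kofare.
Only *kofasi yields all of Tamola kohosi, Momina kofare.

*kofasi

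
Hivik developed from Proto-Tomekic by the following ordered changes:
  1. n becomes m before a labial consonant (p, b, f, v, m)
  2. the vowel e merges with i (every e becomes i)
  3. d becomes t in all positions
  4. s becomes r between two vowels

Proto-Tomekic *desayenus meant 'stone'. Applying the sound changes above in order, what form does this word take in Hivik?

Hivik: *desayenus > disayinus > tisayinus > tirayinus  (by vowel merger, unconditioned shift, rhotacism)

tirayinus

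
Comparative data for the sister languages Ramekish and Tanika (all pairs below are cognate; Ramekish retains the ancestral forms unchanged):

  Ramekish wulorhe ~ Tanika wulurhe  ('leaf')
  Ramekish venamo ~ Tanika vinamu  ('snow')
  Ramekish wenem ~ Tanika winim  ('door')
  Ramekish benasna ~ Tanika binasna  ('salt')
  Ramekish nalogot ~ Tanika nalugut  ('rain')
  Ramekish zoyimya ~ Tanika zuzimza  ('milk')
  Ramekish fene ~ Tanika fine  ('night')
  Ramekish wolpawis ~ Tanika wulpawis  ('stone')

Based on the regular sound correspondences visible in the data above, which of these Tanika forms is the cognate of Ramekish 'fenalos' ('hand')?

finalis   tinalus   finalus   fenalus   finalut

finalus

venamo ~ vinamu, wenem ~ winim — Ramekish e corresponds to Tanika i after a consonant, before a nasal.
nalogot ~ nalugut, zoyimya ~ zuzimza — Ramekish o corresponds to Tanika u after a consonant, before a consonant other than r, m, n, p, b, f, v.
Applying these to Ramekish 'fenalos':
  fenalos → finalos   (e→i after a consonant, before a nasal)
  finalos → finalus   (o→u after a consonant, before a consonant other than r, m, n, p, b, f, v)
So the Tanika cognate is 'finalus'.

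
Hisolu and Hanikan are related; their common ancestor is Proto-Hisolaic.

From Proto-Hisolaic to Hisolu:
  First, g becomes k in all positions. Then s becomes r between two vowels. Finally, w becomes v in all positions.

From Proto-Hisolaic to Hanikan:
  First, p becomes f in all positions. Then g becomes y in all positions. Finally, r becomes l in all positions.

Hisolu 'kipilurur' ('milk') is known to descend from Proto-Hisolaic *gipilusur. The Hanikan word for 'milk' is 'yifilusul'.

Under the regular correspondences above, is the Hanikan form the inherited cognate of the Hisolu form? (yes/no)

yes

Derive the expected Hanikan reflex of *gipilusur:
Hanikan: *gipilusur > gifilusur > yifilusur > yifilusul  (by unconditioned shift, unconditioned shift, unconditioned shift)
Hanikan 'yifilusul' matches the regular reflex exactly, so the pair is cognate.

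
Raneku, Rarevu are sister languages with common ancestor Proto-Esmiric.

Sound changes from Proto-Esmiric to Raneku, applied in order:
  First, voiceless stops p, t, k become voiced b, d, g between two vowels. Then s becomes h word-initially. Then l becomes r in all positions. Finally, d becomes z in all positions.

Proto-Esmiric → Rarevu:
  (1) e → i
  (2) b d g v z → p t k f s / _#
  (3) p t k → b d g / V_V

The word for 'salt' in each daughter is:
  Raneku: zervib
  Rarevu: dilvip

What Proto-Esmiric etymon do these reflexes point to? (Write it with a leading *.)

*delvib

Position 6: Raneku has b, Rarevu has p. Taking the neighbouring segments as reconstructed: Raneku b can only go back to *b; Rarevu p could go back to *p or *b — the one source consistent with every daughter is *b.
Position 2: Raneku has e, Rarevu has i. Raneku preserves e here (none of its changes turn any other segment into e), so the proto-segment is *e.
Position 1: Raneku has z, Rarevu has d. Taking the neighbouring segments as reconstructed: Raneku z could go back to *d or *z; Rarevu d can only go back to *d — the one source consistent with every daughter is *d.
This points to *delvib. Verify forward in each daughter:
Raneku: *delvib > dervib > zervib  (by unconditioned shift, unconditioned shift)
Rarevu: *delvib > dilvib > dilvip  (by vowel merger, final devoicing)
Only *delvib yields all of Raneku zervib, Rarevu dilvip.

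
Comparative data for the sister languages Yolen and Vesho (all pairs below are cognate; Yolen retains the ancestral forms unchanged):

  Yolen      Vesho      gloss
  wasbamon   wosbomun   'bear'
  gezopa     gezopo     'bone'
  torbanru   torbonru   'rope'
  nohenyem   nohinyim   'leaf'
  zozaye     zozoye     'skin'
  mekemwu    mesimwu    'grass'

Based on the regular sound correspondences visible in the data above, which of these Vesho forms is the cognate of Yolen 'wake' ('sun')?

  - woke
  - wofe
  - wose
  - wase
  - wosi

wasbamon ~ wosbomun, zozaye ~ zozoye — Yolen a corresponds to Vesho o after a consonant, before a consonant other than r, m, n, p, b, f, v.
mekemwu ~ mesimwu — Yolen k corresponds to Vesho s between vowels (before a front vowel).
Applying these to Yolen 'wake':
  wake → woke   (a→o after a consonant, before a consonant other than r, m, n, p, b, f, v)
  woke → wose   (k→s between vowels (before a front vowel))
So the Vesho cognate is 'wose'.

wose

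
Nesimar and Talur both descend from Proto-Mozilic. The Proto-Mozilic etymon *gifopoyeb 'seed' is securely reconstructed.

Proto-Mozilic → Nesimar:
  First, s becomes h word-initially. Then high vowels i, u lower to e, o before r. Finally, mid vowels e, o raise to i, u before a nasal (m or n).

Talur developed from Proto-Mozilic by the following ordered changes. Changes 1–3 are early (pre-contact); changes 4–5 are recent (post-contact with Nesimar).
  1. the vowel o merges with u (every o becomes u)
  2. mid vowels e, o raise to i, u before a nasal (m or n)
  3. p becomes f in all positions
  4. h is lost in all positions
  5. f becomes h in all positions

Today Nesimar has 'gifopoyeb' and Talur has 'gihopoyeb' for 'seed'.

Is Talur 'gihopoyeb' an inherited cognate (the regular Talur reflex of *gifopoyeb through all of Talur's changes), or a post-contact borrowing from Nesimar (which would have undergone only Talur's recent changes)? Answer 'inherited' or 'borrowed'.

borrowed

If inherited, *gifopoyeb would pass through all of Talur's changes:
Talur: *gifopoyeb
  gifopoyeb → gifupuyeb   [vowel merger]
  gifupuyeb (rule 2 does not apply)
  gifupuyeb → gifufuyeb   [unconditioned shift]
  gifufuyeb (rule 4 does not apply)
  gifufuyeb → gihuhuyeb   [unconditioned shift]
  giving Talur gihuhuyeb.
If borrowed from Nesimar 'gifopoyeb' after the early changes, it would undergo only the recent ones:
  rule 4 (h-loss): no change (gifopoyeb)
  rule 5 (unconditioned shift): gifopoyeb → gihopoyeb
  ⇒ as a loan: gihopoyeb
Talur 'gihopoyeb' matches the loan outcome 'gihopoyeb', not the inherited 'gihuhuyeb' — it skipped the early Talur changes, so it was borrowed from Nesimar.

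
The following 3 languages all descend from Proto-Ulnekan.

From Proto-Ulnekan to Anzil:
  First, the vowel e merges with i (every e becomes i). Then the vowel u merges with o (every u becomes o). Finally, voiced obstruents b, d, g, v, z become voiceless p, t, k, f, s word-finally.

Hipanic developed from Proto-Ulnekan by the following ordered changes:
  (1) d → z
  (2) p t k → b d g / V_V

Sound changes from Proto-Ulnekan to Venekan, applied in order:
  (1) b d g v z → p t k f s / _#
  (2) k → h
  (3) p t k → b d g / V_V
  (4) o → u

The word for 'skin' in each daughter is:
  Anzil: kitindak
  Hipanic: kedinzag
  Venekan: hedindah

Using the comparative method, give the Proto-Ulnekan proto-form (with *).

*ketindag

Position 2: Anzil has i, Hipanic has e, Venekan has e. Hipanic preserves e here (none of its changes turn any other segment into e), so the proto-segment is *e.
Position 3: Anzil has t, Hipanic has d, Venekan has d. In Hipanic, d can only continue *t, so the proto-segment is *t.
Position 1: Anzil has k, Hipanic has k, Venekan has h. Hipanic preserves k here (none of its changes turn any other segment into k), so the proto-segment is *k.
This points to *ketindag. Verify forward in each daughter:
Anzil: *ketindag > kitindag > kitindak  (by vowel merger, final devoicing)
Hipanic: start from *ketindag.
  rule 1 (unconditioned shift): ketindag → ketinzag
  rule 2 (intervocalic voicing): ketinzag → kedinzag
  ⇒ Hipanic kedinzag
Venekan: start from *ketindag.
  rule 1 (final devoicing): ketindag → ketindak
  rule 2 (unconditioned shift): ketindak → hetindah
  rule 3 (intervocalic voicing): hetindah → hedindah
  rule 4: no change — hedindah
  ⇒ Venekan hedindah
No other proto-form is consistent with every reflex, so the reconstruction is *ketindag.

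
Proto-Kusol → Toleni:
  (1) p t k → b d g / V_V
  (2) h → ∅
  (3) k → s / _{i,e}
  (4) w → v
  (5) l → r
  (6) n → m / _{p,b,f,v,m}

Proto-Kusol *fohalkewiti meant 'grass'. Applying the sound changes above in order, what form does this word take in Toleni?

Toleni: *fohalkewiti
  fohalkewiti → fohalkewidi   [intervocalic voicing]
  fohalkewidi → foalkewidi   [h-loss]
  foalkewidi → foalsewidi   [palatalisation]
  foalsewidi → foalsevidi   [unconditioned shift]
  foalsevidi → foarsevidi   [unconditioned shift]
  foarsevidi (rule 6 does not apply)
  giving Toleni foarsevidi.

foarsevidi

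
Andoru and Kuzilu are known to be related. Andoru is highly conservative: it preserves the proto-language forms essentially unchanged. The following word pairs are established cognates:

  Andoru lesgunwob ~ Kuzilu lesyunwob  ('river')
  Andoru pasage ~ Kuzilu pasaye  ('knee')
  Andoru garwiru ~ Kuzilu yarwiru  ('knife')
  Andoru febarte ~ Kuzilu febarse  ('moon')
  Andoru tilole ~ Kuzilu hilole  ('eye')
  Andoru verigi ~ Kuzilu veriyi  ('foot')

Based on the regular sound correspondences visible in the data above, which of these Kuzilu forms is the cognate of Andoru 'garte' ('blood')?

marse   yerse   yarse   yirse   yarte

garwiru ~ yarwiru — Andoru g corresponds to Kuzilu y word-initially before a back vowel.
febarte ~ febarse — Andoru t corresponds to Kuzilu s after a consonant, before a front vowel.
Applying these to Andoru 'garte':
  garte → yarte   (g→y word-initially before a back vowel)
  yarte → yarse   (t→s after a consonant, before a front vowel)
So the Kuzilu cognate is 'yarse'.

yarse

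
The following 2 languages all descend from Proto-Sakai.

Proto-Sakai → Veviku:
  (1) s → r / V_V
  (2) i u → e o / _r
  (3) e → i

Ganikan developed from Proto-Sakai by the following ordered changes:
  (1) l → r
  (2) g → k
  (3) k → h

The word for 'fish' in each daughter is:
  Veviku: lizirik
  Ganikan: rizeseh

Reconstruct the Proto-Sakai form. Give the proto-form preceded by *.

*lizesek

Position 6: Veviku has i, Ganikan has e. Ganikan preserves e here (none of its changes turn any other segment into e), so the proto-segment is *e.
Position 5: Veviku has r, Ganikan has s. Ganikan preserves s here (none of its changes turn any other segment into s), so the proto-segment is *s.
Position 4: Veviku has i, Ganikan has e. Ganikan preserves e here (none of its changes turn any other segment into e), so the proto-segment is *e.
This points to *lizesek. Verify forward in each daughter:
Veviku: *lizesek
  lizesek → lizerek   [rhotacism]
  lizerek (rule 2 does not apply)
  lizerek → lizirik   [vowel merger]
  giving Veviku lizirik.
Ganikan: *lizesek
  lizesek → rizesek   [unconditioned shift]
  rizesek (rule 2 does not apply)
  rizesek → rizeseh   [unconditioned shift]
  giving Ganikan rizeseh.
No other proto-form is consistent with every reflex, so the reconstruction is *lizesek.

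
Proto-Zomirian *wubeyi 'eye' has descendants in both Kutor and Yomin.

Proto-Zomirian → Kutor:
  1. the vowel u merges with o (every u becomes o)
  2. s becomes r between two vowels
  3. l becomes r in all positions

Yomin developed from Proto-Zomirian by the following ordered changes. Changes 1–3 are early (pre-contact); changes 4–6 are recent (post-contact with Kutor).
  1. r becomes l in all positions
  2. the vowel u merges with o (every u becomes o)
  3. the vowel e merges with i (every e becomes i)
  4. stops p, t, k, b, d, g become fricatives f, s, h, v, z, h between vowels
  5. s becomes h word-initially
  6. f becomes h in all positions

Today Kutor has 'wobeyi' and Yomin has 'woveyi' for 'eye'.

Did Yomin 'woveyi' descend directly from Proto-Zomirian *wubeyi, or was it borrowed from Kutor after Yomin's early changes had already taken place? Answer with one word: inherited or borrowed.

borrowed

If inherited, *wubeyi would pass through all of Yomin's changes:
Yomin: start from *wubeyi.
  rule 1: no change — wubeyi
  rule 2 (vowel merger): wubeyi → wobeyi
  rule 3 (vowel merger): wobeyi → wobiyi
  rule 4 (intervocalic lenition): wobiyi → woviyi
  rule 5: no change — woviyi
  rule 6: no change — woviyi
  ⇒ Yomin woviyi
If borrowed from Kutor 'wobeyi' after the early changes, it would undergo only the recent ones:
  rule 4 (intervocalic lenition): wobeyi → woveyi
  rule 5 (debuccalisation): no change (woveyi)
  rule 6 (unconditioned shift): no change (woveyi)
  ⇒ as a loan: woveyi
Yomin 'woveyi' matches the loan outcome 'woveyi', not the inherited 'woviyi' — it skipped the early Yomin changes, so it was borrowed from Kutor.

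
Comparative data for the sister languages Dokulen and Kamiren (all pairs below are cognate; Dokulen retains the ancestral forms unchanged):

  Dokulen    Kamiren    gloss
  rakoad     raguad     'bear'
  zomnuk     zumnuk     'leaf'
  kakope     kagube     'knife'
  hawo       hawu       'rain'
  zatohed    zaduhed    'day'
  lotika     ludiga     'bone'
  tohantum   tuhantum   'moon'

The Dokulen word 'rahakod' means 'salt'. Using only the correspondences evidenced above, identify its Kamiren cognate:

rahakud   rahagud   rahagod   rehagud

rahagud

rakoad ~ raguad, kakope ~ kagube — Dokulen k corresponds to Kamiren g between vowels (before a back vowel).
zatohed ~ zaduhed, lotika ~ ludiga — Dokulen o corresponds to Kamiren u after a consonant, before a consonant other than r, m, n, p, b, f, v.
Applying these to Dokulen 'rahakod':
  rahakod → rahagod   (k→g between vowels (before a back vowel))
  rahagod → rahagud   (o→u after a consonant, before a consonant other than r, m, n, p, b, f, v)
So the Kamiren cognate is 'rahagud'.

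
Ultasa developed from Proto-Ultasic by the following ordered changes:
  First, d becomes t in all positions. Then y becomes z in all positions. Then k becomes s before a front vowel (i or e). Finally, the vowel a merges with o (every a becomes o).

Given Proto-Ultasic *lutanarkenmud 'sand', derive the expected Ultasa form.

Ultasa: *lutanarkenmud
  lutanarkenmud → lutanarkenmut   [unconditioned shift]
  lutanarkenmut (rule 2 does not apply)
  lutanarkenmut → lutanarsenmut   [palatalisation]
  lutanarsenmut → lutonorsenmut   [vowel merger]
  giving Ultasa lutonorsenmut.

lutonorsenmut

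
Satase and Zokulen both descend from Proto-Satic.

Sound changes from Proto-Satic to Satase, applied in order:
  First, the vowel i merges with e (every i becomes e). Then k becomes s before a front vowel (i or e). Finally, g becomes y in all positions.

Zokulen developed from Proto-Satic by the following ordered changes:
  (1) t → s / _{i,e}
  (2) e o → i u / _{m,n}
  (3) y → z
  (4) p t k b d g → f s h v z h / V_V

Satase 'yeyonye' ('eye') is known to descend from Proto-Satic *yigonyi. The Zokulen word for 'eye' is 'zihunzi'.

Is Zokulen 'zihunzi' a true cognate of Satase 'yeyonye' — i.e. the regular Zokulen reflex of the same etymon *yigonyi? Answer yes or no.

Derive the expected Zokulen reflex of *yigonyi:
Zokulen: *yigonyi
  yigonyi (rule 1 does not apply)
  yigonyi → yigunyi   [pre-nasal raising]
  yigunyi → zigunzi   [unconditioned shift]
  zigunzi → zihunzi   [intervocalic lenition]
  giving Zokulen zihunzi.
Zokulen 'zihunzi' matches the regular reflex exactly, so the pair is cognate.

yes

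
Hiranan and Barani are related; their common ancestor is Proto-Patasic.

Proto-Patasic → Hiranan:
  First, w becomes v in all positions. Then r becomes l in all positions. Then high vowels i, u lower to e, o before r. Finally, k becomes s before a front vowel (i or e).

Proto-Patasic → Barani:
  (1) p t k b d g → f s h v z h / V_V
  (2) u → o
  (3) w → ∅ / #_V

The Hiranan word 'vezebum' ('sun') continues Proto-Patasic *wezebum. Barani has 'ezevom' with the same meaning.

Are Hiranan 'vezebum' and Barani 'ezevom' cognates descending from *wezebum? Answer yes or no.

Derive the expected Barani reflex of *wezebum:
Barani: *wezebum
  wezebum → wezevum   [intervocalic lenition]
  wezevum → wezevom   [vowel merger]
  wezevom → ezevom   [glide loss]
  giving Barani ezevom.
Barani 'ezevom' matches the regular reflex exactly, so the pair is cognate.

yes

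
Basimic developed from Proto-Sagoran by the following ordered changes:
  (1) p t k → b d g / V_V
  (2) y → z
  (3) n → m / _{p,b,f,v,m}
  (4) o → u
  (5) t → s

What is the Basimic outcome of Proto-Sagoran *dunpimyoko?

dumpimzugu

Basimic: *dunpimyoko
  dunpimyoko → dunpimyogo   [intervocalic voicing]
  dunpimyogo → dunpimzogo   [unconditioned shift]
  dunpimzogo → dumpimzogo   [nasal place assimilation]
  dumpimzogo → dumpimzugu   [vowel merger]
  dumpimzugu (rule 5 does not apply)
  giving Basimic dumpimzugu.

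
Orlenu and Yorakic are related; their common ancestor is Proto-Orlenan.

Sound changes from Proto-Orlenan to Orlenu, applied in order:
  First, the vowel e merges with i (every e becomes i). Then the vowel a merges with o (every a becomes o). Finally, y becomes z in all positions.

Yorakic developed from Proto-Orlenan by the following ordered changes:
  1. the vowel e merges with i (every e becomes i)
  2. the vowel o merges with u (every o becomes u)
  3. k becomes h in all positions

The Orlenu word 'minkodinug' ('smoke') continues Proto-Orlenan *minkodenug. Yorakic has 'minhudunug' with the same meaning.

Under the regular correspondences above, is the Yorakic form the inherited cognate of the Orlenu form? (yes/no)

no

Derive the expected Yorakic reflex of *minkodenug:
Yorakic: *minkodenug
  minkodenug → minkodinug   [vowel merger]
  minkodinug → minkudinug   [vowel merger]
  minkudinug → minhudinug   [unconditioned shift]
  giving Yorakic minhudinug.
The regular Yorakic reflex would be 'minhudinug', but the attested form is 'minhudunug'. The correspondence is irregular, so they are not cognates (the Yorakic form has a different source).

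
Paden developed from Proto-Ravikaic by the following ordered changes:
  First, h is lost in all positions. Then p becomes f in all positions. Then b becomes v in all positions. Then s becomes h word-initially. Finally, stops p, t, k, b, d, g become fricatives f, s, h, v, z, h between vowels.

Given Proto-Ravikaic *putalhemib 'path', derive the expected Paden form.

Paden: *putalhemib
  putalhemib → putalemib   [h-loss]
  putalemib → futalemib   [unconditioned shift]
  futalemib → futalemiv   [unconditioned shift]
  futalemiv (rule 4 does not apply)
  futalemiv → fusalemiv   [intervocalic lenition]
  giving Paden fusalemiv.

fusalemiv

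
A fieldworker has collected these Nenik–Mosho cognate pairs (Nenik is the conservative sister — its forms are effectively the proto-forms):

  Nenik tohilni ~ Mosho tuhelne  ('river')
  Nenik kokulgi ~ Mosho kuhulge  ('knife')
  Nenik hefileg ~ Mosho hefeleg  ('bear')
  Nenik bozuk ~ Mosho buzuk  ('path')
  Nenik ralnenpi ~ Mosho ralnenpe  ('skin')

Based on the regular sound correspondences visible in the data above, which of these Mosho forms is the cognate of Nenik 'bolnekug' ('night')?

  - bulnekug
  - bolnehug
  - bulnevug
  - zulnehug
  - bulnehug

tohilni ~ tuhelne, kokulgi ~ kuhulge — Nenik o corresponds to Mosho u after a consonant, before a consonant other than r, m, n, p, b, f, v.
kokulgi ~ kuhulge — Nenik k corresponds to Mosho h between vowels (before a back vowel).
Applying these to Nenik 'bolnekug':
  bolnekug → bulnekug   (o→u after a consonant, before a consonant other than r, m, n, p, b, f, v)
  bulnekug → bulnehug   (k→h between vowels (before a back vowel))
So the Mosho cognate is 'bulnehug'.

bulnehug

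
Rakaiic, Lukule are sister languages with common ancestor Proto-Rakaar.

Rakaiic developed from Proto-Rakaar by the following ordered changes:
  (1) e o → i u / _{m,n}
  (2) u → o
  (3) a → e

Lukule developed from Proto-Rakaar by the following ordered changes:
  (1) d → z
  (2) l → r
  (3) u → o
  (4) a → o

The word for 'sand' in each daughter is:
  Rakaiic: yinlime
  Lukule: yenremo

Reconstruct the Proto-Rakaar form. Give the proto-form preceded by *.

Position 5: Rakaiic has i, Lukule has e. Lukule preserves e here (none of its changes turn any other segment into e), so the proto-segment is *e.
Position 7: Rakaiic has e, Lukule has o. Taking the neighbouring segments as reconstructed: Rakaiic e could go back to *a or *e; Lukule o could go back to *a or *o or *u — the one source consistent with every daughter is *a.
Verify the candidate proto-form against each daughter:
Rakaiic: *yenlema > yinlima > yinlime  (by pre-nasal raising, vowel merger)
Lukule: *yenlema > yenrema > yenremo  (by unconditioned shift, vowel merger)
No other proto-form is consistent with every reflex, so the reconstruction is *yenlema.

*yenlema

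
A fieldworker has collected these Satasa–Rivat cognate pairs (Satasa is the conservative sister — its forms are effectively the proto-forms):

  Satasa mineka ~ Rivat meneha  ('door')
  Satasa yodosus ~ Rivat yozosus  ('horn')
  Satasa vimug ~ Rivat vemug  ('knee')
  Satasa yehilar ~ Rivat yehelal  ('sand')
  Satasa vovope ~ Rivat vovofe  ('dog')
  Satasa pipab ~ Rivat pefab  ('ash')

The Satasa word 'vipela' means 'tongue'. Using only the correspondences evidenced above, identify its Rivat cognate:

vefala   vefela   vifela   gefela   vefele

pipab ~ pefab — Satasa i corresponds to Rivat e after a consonant, before a labial obstruent.
vovope ~ vovofe — Satasa p corresponds to Rivat f between vowels (before a front vowel).
Applying these to Satasa 'vipela':
  vipela → vepela   (i→e after a consonant, before a labial obstruent)
  vepela → vefela   (p→f between vowels (before a front vowel))
So the Rivat cognate is 'vefela'.

vefela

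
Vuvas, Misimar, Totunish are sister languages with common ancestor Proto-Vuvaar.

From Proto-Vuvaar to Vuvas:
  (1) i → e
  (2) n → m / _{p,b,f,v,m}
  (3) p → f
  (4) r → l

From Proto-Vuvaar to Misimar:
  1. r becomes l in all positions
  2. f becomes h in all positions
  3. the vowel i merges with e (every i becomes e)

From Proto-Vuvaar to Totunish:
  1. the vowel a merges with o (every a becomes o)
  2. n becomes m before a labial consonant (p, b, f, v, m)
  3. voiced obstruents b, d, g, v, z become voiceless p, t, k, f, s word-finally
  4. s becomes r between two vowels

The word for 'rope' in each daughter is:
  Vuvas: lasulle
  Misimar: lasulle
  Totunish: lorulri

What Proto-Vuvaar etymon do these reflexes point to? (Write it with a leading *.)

Position 3: Vuvas has s, Misimar has s, Totunish has r. Vuvas preserves s here (none of its changes turn any other segment into s), so the proto-segment is *s.
Position 2: Vuvas has a, Misimar has a, Totunish has o. Vuvas preserves a here (none of its changes turn any other segment into a), so the proto-segment is *a.
Position 7: Vuvas has e, Misimar has e, Totunish has i. Totunish preserves i here (none of its changes turn any other segment into i), so the proto-segment is *i.
This points to *lasulri. Verify forward in each daughter:
Vuvas: *lasulri
  lasulri → lasulre   [vowel merger]
  lasulre (rule 2 does not apply)
  lasulre (rule 3 does not apply)
  lasulre → lasulle   [unconditioned shift]
  giving Vuvas lasulle.
Misimar: start from *lasulri.
  rule 1 (unconditioned shift): lasulri → lasulli
  rule 2: no change — lasulli
  rule 3 (vowel merger): lasulli → lasulle
  ⇒ Misimar lasulle
Totunish: start from *lasulri.
  rule 1 (vowel merger): lasulri → losulri
  rule 2: no change — losulri
  rule 3: no change — losulri
  rule 4 (rhotacism): losulri → lorulri
  ⇒ Totunish lorulri
Only *lasulri yields all of Vuvas lasulle, Misimar lasulle, Totunish lorulri.

*lasulri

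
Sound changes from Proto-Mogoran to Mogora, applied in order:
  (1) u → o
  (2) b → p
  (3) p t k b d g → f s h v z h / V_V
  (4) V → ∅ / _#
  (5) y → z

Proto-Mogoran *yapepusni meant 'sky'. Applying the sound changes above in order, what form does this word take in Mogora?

zafefosn

Mogora: *yapepusni
  yapepusni → yapeposni   [vowel merger]
  yapeposni (rule 2 does not apply)
  yapeposni → yafefosni   [intervocalic lenition]
  yafefosni → yafefosn   [apocope]
  yafefosn → zafefosn   [unconditioned shift]
  giving Mogora zafefosn.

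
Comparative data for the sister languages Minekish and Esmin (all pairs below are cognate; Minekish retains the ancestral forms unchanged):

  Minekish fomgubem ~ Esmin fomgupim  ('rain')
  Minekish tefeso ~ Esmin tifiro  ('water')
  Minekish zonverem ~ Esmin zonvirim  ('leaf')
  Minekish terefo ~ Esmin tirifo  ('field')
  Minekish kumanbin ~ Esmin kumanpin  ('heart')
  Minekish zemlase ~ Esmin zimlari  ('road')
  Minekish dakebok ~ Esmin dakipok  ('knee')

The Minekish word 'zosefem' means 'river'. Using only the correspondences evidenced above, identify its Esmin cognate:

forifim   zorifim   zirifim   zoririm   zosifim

zorifim

zemlase ~ zimlari — Minekish s corresponds to Esmin r between vowels (before a front vowel).
tefeso ~ tifiro, terefo ~ tirifo — Minekish e corresponds to Esmin i after a consonant, before a labial obstruent.
fomgubem ~ fomgupim, zonverem ~ zonvirim — Minekish e corresponds to Esmin i after a consonant, before a nasal.
Applying these to Minekish 'zosefem':
  zosefem → zorefem   (s→r between vowels (before a front vowel))
  zorefem → zorifem   (e→i after a consonant, before a labial obstruent)
  zorifem → zorifim   (e→i after a consonant, before a nasal)
So the Esmin cognate is 'zorifim'.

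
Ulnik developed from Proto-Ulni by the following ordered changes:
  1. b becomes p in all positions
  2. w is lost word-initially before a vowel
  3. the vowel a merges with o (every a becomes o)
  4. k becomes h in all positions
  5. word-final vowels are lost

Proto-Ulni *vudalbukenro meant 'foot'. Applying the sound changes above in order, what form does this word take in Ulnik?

vudolpuhenr

Ulnik: *vudalbukenro > vudalpukenro > vudolpukenro > vudolpuhenro > vudolpuhenr  (by unconditioned shift, vowel merger, unconditioned shift, apocope)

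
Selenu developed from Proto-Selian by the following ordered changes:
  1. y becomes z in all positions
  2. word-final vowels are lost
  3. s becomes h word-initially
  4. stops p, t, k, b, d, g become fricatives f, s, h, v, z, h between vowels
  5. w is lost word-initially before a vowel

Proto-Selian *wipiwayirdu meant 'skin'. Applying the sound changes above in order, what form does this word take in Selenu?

Selenu: start from *wipiwayirdu.
  rule 1 (unconditioned shift): wipiwayirdu → wipiwazirdu
  rule 2 (apocope): wipiwazirdu → wipiwazird
  rule 3: no change — wipiwazird
  rule 4 (intervocalic lenition): wipiwazird → wifiwazird
  rule 5 (glide loss): wifiwazird → ifiwazird
  ⇒ Selenu ifiwazird

ifiwazird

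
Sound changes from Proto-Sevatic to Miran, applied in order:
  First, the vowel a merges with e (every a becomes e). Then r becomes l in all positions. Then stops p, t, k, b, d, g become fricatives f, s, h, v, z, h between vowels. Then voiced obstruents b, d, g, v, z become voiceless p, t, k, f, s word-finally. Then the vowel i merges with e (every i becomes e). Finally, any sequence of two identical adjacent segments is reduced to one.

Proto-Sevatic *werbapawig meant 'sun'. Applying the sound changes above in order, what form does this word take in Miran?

welbefewek

Miran: *werbapawig > werbepewig > welbepewig > welbefewig > welbefewik > welbefewek  (by vowel merger, unconditioned shift, intervocalic lenition, final devoicing, vowel merger)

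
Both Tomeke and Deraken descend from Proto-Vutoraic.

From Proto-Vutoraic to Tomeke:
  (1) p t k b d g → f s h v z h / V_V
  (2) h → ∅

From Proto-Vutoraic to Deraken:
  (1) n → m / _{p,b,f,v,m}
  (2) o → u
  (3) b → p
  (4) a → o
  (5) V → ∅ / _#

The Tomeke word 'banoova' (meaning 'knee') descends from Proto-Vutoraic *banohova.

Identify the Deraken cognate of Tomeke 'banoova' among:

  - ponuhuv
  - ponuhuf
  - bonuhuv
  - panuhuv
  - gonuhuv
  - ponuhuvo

Deraken: *banohova > banuhuva > panuhuva > ponuhuvo > ponuhuv  (by vowel merger, unconditioned shift, vowel merger, apocope)
Only 'ponuhuv' matches the regular Deraken development of *banohova.

ponuhuv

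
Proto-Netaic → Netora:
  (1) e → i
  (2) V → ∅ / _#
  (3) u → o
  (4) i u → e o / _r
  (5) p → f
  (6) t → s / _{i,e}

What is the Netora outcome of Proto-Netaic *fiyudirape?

fiyoderaf

Netora: *fiyudirape > fiyudirapi > fiyudirap > fiyodirap > fiyoderap > fiyoderaf  (by vowel merger, apocope, vowel merger, pre-rhotic lowering, unconditioned shift)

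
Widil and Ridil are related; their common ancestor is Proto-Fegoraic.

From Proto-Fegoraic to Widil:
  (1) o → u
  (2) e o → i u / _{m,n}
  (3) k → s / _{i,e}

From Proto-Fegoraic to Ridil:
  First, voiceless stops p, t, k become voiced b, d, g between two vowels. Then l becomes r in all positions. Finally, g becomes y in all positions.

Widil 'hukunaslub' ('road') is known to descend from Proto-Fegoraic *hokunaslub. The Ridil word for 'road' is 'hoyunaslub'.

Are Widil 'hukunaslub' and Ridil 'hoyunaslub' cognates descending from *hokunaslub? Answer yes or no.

no

Derive the expected Ridil reflex of *hokunaslub:
Ridil: *hokunaslub
  hokunaslub → hogunaslub   [intervocalic voicing]
  hogunaslub → hogunasrub   [unconditioned shift]
  hogunasrub → hoyunasrub   [unconditioned shift]
  giving Ridil hoyunasrub.
The regular Ridil reflex would be 'hoyunasrub', but the attested form is 'hoyunaslub'. The correspondence is irregular, so they are not cognates (the Ridil form has a different source).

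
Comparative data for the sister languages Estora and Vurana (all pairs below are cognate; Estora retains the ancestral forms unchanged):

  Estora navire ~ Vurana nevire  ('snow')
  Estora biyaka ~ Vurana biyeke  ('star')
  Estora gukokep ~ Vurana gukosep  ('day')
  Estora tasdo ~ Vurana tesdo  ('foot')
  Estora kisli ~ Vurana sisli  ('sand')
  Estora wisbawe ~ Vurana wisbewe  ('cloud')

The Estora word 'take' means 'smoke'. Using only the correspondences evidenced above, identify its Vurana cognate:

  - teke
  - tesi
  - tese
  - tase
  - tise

tese

biyaka ~ biyeke, tasdo ~ tesdo — Estora a corresponds to Vurana e after a consonant, before a consonant other than r, m, n, p, b, f, v.
gukokep ~ gukosep — Estora k corresponds to Vurana s between vowels (before a front vowel).
Applying these to Estora 'take':
  take → teke   (a→e after a consonant, before a consonant other than r, m, n, p, b, f, v)
  teke → tese   (k→s between vowels (before a front vowel))
So the Vurana cognate is 'tese'.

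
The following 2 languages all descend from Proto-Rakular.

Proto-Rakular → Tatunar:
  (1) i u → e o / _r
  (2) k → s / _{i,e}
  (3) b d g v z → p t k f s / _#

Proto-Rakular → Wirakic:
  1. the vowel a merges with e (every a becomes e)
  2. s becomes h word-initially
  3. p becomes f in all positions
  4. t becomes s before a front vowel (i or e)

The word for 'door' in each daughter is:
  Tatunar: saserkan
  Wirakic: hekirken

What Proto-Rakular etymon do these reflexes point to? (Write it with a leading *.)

Position 7: Tatunar has a, Wirakic has e. Tatunar preserves a here (none of its changes turn any other segment into a), so the proto-segment is *a.
Position 1: Tatunar has s, Wirakic has h. Taking the neighbouring segments as reconstructed: Tatunar s can only go back to *s; Wirakic h could go back to *s or *h — the one source consistent with every daughter is *s.
Position 3: Tatunar has s, Wirakic has k. Wirakic preserves k here (none of its changes turn any other segment into k), so the proto-segment is *k.
This points to *sakirkan. Verify forward in each daughter:
Tatunar: *sakirkan
  sakirkan → sakerkan   [pre-rhotic lowering]
  sakerkan → saserkan   [palatalisation]
  saserkan (rule 3 does not apply)
  giving Tatunar saserkan.
Wirakic: *sakirkan > sekirken > hekirken  (by vowel merger, debuccalisation)
No other proto-form is consistent with every reflex, so the reconstruction is *sakirkan.

*sakirkan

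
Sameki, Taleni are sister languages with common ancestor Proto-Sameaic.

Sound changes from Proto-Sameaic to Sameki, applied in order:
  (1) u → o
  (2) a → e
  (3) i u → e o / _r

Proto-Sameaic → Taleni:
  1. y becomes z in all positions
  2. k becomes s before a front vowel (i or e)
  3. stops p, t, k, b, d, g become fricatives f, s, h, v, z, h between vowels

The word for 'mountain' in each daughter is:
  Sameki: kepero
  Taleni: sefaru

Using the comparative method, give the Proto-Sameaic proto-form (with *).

Position 1: Sameki has k, Taleni has s. Sameki preserves k here (none of its changes turn any other segment into k), so the proto-segment is *k.
Position 6: Sameki has o, Taleni has u. Taleni preserves u here (none of its changes turn any other segment into u), so the proto-segment is *u.
Continuing position by position gives *keparu; check it forward:
Sameki: *keparu > keparo > kepero  (by vowel merger, vowel merger)
Taleni: *keparu > separu > sefaru  (by palatalisation, intervocalic lenition)
Only *keparu yields all of Sameki kepero, Taleni sefaru.

*keparu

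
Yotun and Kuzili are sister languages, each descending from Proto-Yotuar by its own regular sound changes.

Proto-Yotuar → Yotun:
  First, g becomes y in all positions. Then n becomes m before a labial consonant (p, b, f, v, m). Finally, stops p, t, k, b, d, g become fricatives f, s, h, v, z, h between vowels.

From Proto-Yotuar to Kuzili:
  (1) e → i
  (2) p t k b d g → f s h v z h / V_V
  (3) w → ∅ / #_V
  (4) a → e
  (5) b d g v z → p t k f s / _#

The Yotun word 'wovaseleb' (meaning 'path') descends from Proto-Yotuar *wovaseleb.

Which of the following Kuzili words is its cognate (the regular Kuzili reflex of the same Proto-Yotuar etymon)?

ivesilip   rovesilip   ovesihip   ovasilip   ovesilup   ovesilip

Kuzili: *wovaseleb > wovasilib > ovasilib > ovesilib > ovesilip  (by vowel merger, glide loss, vowel merger, final devoicing)
The other candidates each miss or misapply at least one Kuzili change.

ovesilip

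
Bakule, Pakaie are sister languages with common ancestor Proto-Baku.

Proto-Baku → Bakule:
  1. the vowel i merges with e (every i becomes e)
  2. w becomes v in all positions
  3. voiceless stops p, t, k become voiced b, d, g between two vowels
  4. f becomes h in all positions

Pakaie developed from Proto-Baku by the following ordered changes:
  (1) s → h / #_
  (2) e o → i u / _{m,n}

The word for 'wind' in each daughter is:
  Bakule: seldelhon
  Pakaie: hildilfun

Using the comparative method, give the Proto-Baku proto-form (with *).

*sildilfon

Position 7: Bakule has h, Pakaie has f. Pakaie preserves f here (none of its changes turn any other segment into f), so the proto-segment is *f.
Position 2: Bakule has e, Pakaie has i. Taking the neighbouring segments as reconstructed: Bakule e could go back to *e or *i; Pakaie i can only go back to *i — the one source consistent with every daughter is *i.
Position 1: Bakule has s, Pakaie has h. Bakule preserves s here (none of its changes turn any other segment into s), so the proto-segment is *s.
Verify the candidate proto-form against each daughter:
Bakule: *sildilfon > seldelfon > seldelhon  (by vowel merger, unconditioned shift)
Pakaie: start from *sildilfon.
  rule 1 (debuccalisation): sildilfon → hildilfon
  rule 2 (pre-nasal raising): hildilfon → hildilfun
  ⇒ Pakaie hildilfun
No other proto-form is consistent with every reflex, so the reconstruction is *sildilfon.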